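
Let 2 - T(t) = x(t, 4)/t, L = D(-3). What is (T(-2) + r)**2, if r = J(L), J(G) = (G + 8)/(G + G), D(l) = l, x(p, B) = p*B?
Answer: 289/36 ≈ 8.0278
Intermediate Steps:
x(p, B) = B*p
L = -3
J(G) = (8 + G)/(2*G) (J(G) = (8 + G)/((2*G)) = (8 + G)*(1/(2*G)) = (8 + G)/(2*G))
T(t) = -2 (T(t) = 2 - 4*t/t = 2 - 1*4 = 2 - 4 = -2)
r = -5/6 (r = (1/2)*(8 - 3)/(-3) = (1/2)*(-1/3)*5 = -5/6 ≈ -0.83333)
(T(-2) + r)**2 = (-2 - 5/6)**2 = (-17/6)**2 = 289/36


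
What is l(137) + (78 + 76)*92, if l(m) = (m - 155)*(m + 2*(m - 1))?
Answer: 6806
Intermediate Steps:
l(m) = (-155 + m)*(-2 + 3*m) (l(m) = (-155 + m)*(m + 2*(-1 + m)) = (-155 + m)*(m + (-2 + 2*m)) = (-155 + m)*(-2 + 3*m))
l(137) + (78 + 76)*92 = (310 - 467*137 + 3*137²) + (78 + 76)*92 = (310 - 63979 + 3*18769) + 154*92 = (310 - 63979 + 56307) + 14168 = -7362 + 14168 = 6806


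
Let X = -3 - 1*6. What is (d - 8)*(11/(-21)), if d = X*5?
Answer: 583/21 ≈ 27.762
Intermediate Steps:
X = -9 (X = -3 - 6 = -9)
d = -45 (d = -9*5 = -45)
(d - 8)*(11/(-21)) = (-45 - 8)*(11/(-21)) = -583*(-1)/21 = -53*(-11/21) = 583/21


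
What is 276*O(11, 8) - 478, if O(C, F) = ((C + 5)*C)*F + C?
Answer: 391166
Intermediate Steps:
O(C, F) = C + C*F*(5 + C) (O(C, F) = ((5 + C)*C)*F + C = (C*(5 + C))*F + C = C*F*(5 + C) + C = C + C*F*(5 + C))
276*O(11, 8) - 478 = 276*(11*(1 + 5*8 + 11*8)) - 478 = 276*(11*(1 + 40 + 88)) - 478 = 276*(11*129) - 478 = 276*1419 - 478 = 391644 - 478 = 391166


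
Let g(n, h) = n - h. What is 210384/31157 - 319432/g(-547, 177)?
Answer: 2526215210/5639417 ≈ 447.96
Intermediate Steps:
210384/31157 - 319432/g(-547, 177) = 210384/31157 - 319432/(-547 - 1*177) = 210384*(1/31157) - 319432/(-547 - 177) = 210384/31157 - 319432/(-724) = 210384/31157 - 319432*(-1/724) = 210384/31157 + 79858/181 = 2526215210/5639417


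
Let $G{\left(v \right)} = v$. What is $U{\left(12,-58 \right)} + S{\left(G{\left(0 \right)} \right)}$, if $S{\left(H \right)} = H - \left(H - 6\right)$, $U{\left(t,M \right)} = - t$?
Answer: $-6$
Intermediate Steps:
$S{\left(H \right)} = 6$ ($S{\left(H \right)} = H - \left(-6 + H\right) = 6$)
$U{\left(12,-58 \right)} + S{\left(G{\left(0 \right)} \right)} = \left(-1\right) 12 + 6 = -12 + 6 = -6$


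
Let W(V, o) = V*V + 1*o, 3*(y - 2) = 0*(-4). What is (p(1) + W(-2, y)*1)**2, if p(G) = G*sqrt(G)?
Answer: 49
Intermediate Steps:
y = 2 (y = 2 + (0*(-4))/3 = 2 + (1/3)*0 = 2 + 0 = 2)
W(V, o) = o + V**2 (W(V, o) = V**2 + o = o + V**2)
p(G) = G**(3/2)
(p(1) + W(-2, y)*1)**2 = (1**(3/2) + (2 + (-2)**2)*1)**2 = (1 + (2 + 4)*1)**2 = (1 + 6*1)**2 = (1 + 6)**2 = 7**2 = 49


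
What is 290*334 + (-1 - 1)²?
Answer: 96864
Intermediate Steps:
290*334 + (-1 - 1)² = 96860 + (-2)² = 96860 + 4 = 96864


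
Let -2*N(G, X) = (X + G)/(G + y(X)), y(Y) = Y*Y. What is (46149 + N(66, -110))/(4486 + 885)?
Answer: 25520398/2970163 ≈ 8.5923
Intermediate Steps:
y(Y) = Y**2
N(G, X) = -(G + X)/(2*(G + X**2)) (N(G, X) = -(X + G)/(2*(G + X**2)) = -(G + X)/(2*(G + X**2)))
(46149 + N(66, -110))/(4486 + 885) = (46149 + (-1*66 - 1*(-110))/(2*(66 + (-110)**2)))/(4486 + 885) = (46149 + (-66 + 110)/(2*(66 + 12100)))/5371 = (46149 + (1/2)*44/12166)*(1/5371) = (46149 + (1/2)*(1/12166)*44)*(1/5371) = (46149 + 1/553)*(1/5371) = (25520398/553)*(1/5371) = 25520398/2970163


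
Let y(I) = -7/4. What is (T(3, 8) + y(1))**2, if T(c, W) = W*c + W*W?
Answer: 119025/16 ≈ 7439.1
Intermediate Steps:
y(I) = -7/4 (y(I) = -7*1/4 = -7/4)
T(c, W) = W**2 + W*c (T(c, W) = W*c + W**2 = W**2 + W*c)
(T(3, 8) + y(1))**2 = (8*(8 + 3) - 7/4)**2 = (8*11 - 7/4)**2 = (88 - 7/4)**2 = (345/4)**2 = 119025/16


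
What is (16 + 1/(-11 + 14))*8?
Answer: 392/3 ≈ 130.67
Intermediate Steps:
(16 + 1/(-11 + 14))*8 = (16 + 1/3)*8 = (16 + ⅓)*8 = (49/3)*8 = 392/3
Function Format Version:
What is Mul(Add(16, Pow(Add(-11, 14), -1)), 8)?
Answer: Rational(392, 3) ≈ 130.67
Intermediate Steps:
Mul(Add(16, Pow(Add(-11, 14), -1)), 8) = Mul(Add(16, Pow(3, -1)), 8) = Mul(Add(16, Rational(1, 3)), 8) = Mul(Rational(49, 3), 8) = Rational(392, 3)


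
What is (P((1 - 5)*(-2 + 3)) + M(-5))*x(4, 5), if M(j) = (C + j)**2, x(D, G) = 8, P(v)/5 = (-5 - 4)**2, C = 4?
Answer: 3248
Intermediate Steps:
P(v) = 405 (P(v) = 5*(-5 - 4)**2 = 5*(-9)**2 = 5*81 = 405)
M(j) = (4 + j)**2
(P((1 - 5)*(-2 + 3)) + M(-5))*x(4, 5) = (405 + (4 - 5)**2)*8 = (405 + (-1)**2)*8 = (405 + 1)*8 = 406*8 = 3248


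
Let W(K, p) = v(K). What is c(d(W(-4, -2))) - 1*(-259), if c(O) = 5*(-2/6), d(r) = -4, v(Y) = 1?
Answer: 772/3 ≈ 257.33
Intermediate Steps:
W(K, p) = 1
c(O) = -5/3 (c(O) = 5*(-2*⅙) = 5*(-⅓) = -5/3)
c(d(W(-4, -2))) - 1*(-259) = -5/3 - 1*(-259) = -5/3 + 259 = 772/3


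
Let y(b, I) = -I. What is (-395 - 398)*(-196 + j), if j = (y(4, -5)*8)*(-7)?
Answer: 377468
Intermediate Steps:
j = -280 (j = (-1*(-5)*8)*(-7) = (5*8)*(-7) = 40*(-7) = -280)
(-395 - 398)*(-196 + j) = (-395 - 398)*(-196 - 280) = -793*(-476) = 377468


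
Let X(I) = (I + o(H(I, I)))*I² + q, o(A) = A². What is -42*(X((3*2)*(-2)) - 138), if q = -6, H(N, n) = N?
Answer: -792288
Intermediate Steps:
X(I) = -6 + I²*(I + I²) (X(I) = (I + I²)*I² - 6 = I²*(I + I²) - 6 = -6 + I²*(I + I²))
-42*(X((3*2)*(-2)) - 138) = -42*((-6 + ((3*2)*(-2))³ + ((3*2)*(-2))⁴) - 138) = -42*((-6 + (6*(-2))³ + (6*(-2))⁴) - 138) = -42*((-6 + (-12)³ + (-12)⁴) - 138) = -42*((-6 - 1728 + 20736) - 138) = -42*(19002 - 138) = -42*18864 = -792288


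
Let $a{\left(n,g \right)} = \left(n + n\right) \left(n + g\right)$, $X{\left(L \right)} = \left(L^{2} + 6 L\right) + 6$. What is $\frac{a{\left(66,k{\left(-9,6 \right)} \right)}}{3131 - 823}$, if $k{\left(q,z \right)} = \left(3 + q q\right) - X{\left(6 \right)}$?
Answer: $\frac{2376}{577} \approx 4.1179$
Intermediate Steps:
$X{\left(L \right)} = 6 + L^{2} + 6 L$
$k{\left(q,z \right)} = -75 + q^{2}$ ($k{\left(q,z \right)} = \left(3 + q q\right) - \left(6 + 6^{2} + 6 \cdot 6\right) = \left(3 + q^{2}\right) - \left(6 + 36 + 36\right) = \left(3 + q^{2}\right) - 78 = -75 + q^{2}$)
$a{\left(n,g \right)} = 2 n \left(g + n\right)$
$\frac{a{\left(66,k{\left(-9,6 \right)} \right)}}{3131 - 823} = \frac{2 \cdot 66 \left(\left(-75 + \left(-9\right)^{2}\right) + 66\right)}{3131 - 823} = \frac{2 \cdot 66 \left(\left(-75 + 81\right) + 66\right)}{2308} = 2 \cdot 66 \left(6 + 66\right) \frac{1}{2308} = 2 \cdot 66 \cdot 72 \cdot \frac{1}{2308} = 9504 \cdot \frac{1}{2308} = \frac{2376}{577}$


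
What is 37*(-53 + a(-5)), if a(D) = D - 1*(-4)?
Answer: -1998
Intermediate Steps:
a(D) = 4 + D (a(D) = D + 4 = 4 + D)
37*(-53 + a(-5)) = 37*(-53 + (4 - 5)) = 37*(-53 - 1) = 37*(-54) = -1998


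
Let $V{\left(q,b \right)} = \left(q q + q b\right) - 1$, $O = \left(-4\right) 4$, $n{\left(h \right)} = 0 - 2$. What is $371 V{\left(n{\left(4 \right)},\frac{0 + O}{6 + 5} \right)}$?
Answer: $\frac{24115}{11} \approx 2192.3$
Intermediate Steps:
$n{\left(h \right)} = -2$ ($n{\left(h \right)} = 0 - 2 = -2$)
$O = -16$
$V{\left(q,b \right)} = -1 + q^{2} + b q$ ($V{\left(q,b \right)} = \left(q^{2} + b q\right) - 1 = -1 + q^{2} + b q$)
$371 V{\left(n{\left(4 \right)},\frac{0 + O}{6 + 5} \right)} = 371 \left(-1 + \left(-2\right)^{2} + \frac{0 - 16}{6 + 5} \left(-2\right)\right) = 371 \left(-1 + 4 + - \frac{16}{11} \left(-2\right)\right) = 371 \left(-1 + 4 + \left(-16\right) \frac{1}{11} \left(-2\right)\right) = 371 \left(-1 + 4 - - \frac{32}{11}\right) = 371 \left(-1 + 4 + \frac{32}{11}\right) = 371 \cdot \frac{65}{11} = \frac{24115}{11}$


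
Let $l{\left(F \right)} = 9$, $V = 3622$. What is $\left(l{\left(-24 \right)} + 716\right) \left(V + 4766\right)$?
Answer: $6081300$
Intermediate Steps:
$\left(l{\left(-24 \right)} + 716\right) \left(V + 4766\right) = \left(9 + 716\right) \left(3622 + 4766\right) = 725 \cdot 8388 = 6081300$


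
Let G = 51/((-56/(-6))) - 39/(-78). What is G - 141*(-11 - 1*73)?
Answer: 331799/28 ≈ 11850.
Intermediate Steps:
G = 167/28 (G = 51/((-56*(-⅙))) - 39*(-1/78) = 51/(28/3) + ½ = 51*(3/28) + ½ = 153/28 + ½ = 167/28 ≈ 5.9643)
G - 141*(-11 - 1*73) = 167/28 - 141*(-11 - 1*73) = 167/28 - 141*(-11 - 73) = 167/28 - 141*(-84) = 167/28 + 11844 = 331799/28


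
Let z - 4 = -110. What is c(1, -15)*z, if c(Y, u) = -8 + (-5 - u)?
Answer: -212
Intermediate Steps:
z = -106 (z = 4 - 110 = -106)
c(Y, u) = -13 - u
c(1, -15)*z = (-13 - 1*(-15))*(-106) = (-13 + 15)*(-106) = 2*(-106) = -212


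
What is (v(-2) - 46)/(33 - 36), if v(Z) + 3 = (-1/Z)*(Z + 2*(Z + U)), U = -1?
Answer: 53/3 ≈ 17.667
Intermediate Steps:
v(Z) = -3 - (-2 + 3*Z)/Z (v(Z) = -3 + (-1/Z)*(Z + 2*(Z - 1)) = -3 + (-1/Z)*(Z + 2*(-1 + Z)) = -3 + (-1/Z)*(Z + (-2 + 2*Z)) = -3 + (-1/Z)*(-2 + 3*Z) = -3 - (-2 + 3*Z)/Z)
(v(-2) - 46)/(33 - 36) = ((-6 + 2/(-2)) - 46)/(33 - 36) = ((-6 + 2*(-½)) - 46)/(-3) = ((-6 - 1) - 46)*(-⅓) = (-7 - 46)*(-⅓) = -53*(-⅓) = 53/3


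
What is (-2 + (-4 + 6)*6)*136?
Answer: 1360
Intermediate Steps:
(-2 + (-4 + 6)*6)*136 = (-2 + 2*6)*136 = (-2 + 12)*136 = 10*136 = 1360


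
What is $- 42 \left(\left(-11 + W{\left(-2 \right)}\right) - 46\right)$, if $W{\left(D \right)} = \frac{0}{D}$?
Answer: $2394$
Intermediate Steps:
$W{\left(D \right)} = 0$
$- 42 \left(\left(-11 + W{\left(-2 \right)}\right) - 46\right) = - 42 \left(\left(-11 + 0\right) - 46\right) = - 42 \left(-11 - 46\right) = \left(-42\right) \left(-57\right) = 2394$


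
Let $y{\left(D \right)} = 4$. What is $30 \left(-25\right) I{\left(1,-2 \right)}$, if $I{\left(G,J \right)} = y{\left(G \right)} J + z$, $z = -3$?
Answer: $8250$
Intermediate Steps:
$I{\left(G,J \right)} = -3 + 4 J$ ($I{\left(G,J \right)} = 4 J - 3 = -3 + 4 J$)
$30 \left(-25\right) I{\left(1,-2 \right)} = 30 \left(-25\right) \left(-3 + 4 \left(-2\right)\right) = - 750 \left(-3 - 8\right) = \left(-750\right) \left(-11\right) = 8250$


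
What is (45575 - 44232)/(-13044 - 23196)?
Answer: -1343/36240 ≈ -0.037058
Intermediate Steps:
(45575 - 44232)/(-13044 - 23196) = 1343/(-36240) = 1343*(-1/36240) = -1343/36240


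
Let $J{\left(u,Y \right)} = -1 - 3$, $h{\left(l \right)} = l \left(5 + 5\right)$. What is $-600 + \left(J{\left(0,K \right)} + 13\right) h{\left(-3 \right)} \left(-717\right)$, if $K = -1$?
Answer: $192990$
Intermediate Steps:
$h{\left(l \right)} = 10 l$ ($h{\left(l \right)} = l 10 = 10 l$)
$J{\left(u,Y \right)} = -4$
$-600 + \left(J{\left(0,K \right)} + 13\right) h{\left(-3 \right)} \left(-717\right) = -600 + \left(-4 + 13\right) 10 \left(-3\right) \left(-717\right) = -600 + 9 \left(-30\right) \left(-717\right) = -600 - -193590 = -600 + 193590 = 192990$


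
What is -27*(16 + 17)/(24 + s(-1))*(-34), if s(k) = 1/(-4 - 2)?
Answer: 16524/13 ≈ 1271.1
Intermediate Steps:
s(k) = -⅙ (s(k) = 1/(-6) = -⅙)
-27*(16 + 17)/(24 + s(-1))*(-34) = -27*(16 + 17)/(24 - ⅙)*(-34) = -891/143/6*(-34) = -891*6/143*(-34) = -27*18/13*(-34) = -486/13*(-34) = 16524/13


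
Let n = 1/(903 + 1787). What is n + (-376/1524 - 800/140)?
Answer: -42762953/7174230 ≈ -5.9606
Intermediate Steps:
n = 1/2690 ≈ 0.00037175
n + (-376/1524 - 800/140) = 1/2690 + (-376/1524 - 800/140) = 1/2690 + (-376*1/1524 - 800*1/140) = 1/2690 + (-94/381 - 40/7) = 1/2690 - 15898/2667 = -42762953/7174230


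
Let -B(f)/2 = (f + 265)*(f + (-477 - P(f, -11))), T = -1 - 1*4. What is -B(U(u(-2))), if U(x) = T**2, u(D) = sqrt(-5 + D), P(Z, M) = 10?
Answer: -267960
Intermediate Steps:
T = -5 (T = -1 - 4 = -5)
U(x) = 25 (U(x) = (-5)**2 = 25)
B(f) = -2*(-487 + f)*(265 + f) (B(f) = -2*(f + 265)*(f + (-477 - 1*10)) = -2*(265 + f)*(f + (-477 - 10)) = -2*(265 + f)*(f - 487) = -2*(265 + f)*(-487 + f) = -2*(-487 + f)*(265 + f))
-B(U(u(-2))) = -(258110 - 2*25**2 + 444*25) = -(258110 - 2*625 + 11100) = -(258110 - 1250 + 11100) = -1*267960 = -267960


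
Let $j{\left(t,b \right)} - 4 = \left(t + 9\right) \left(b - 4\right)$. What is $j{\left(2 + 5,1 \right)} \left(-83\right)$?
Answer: $3652$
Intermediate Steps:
$j{\left(t,b \right)} = 4 + \left(-4 + b\right) \left(9 + t\right)$ ($j{\left(t,b \right)} = 4 + \left(t + 9\right) \left(b - 4\right) = 4 + \left(9 + t\right) \left(-4 + b\right) = 4 + \left(-4 + b\right) \left(9 + t\right)$)
$j{\left(2 + 5,1 \right)} \left(-83\right) = \left(-32 - 4 \left(2 + 5\right) + 9 \cdot 1 + 1 \left(2 + 5\right)\right) \left(-83\right) = \left(-32 - 28 + 9 + 1 \cdot 7\right) \left(-83\right) = \left(-32 - 28 + 9 + 7\right) \left(-83\right) = \left(-44\right) \left(-83\right) = 3652$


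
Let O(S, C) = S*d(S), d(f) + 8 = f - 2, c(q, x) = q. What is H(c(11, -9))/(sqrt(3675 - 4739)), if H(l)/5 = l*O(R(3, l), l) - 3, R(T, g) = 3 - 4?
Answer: -295*I*sqrt(266)/266 ≈ -18.088*I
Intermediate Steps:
d(f) = -10 + f (d(f) = -8 + (f - 2) = -8 + (-2 + f) = -10 + f)
R(T, g) = -1
O(S, C) = S*(-10 + S)
H(l) = -15 + 55*l (H(l) = 5*(l*(-(-10 - 1)) - 3) = 5*(l*(-1*(-11)) - 3) = 5*(l*11 - 3) = 5*(11*l - 3) = 5*(-3 + 11*l) = -15 + 55*l)
H(c(11, -9))/(sqrt(3675 - 4739)) = (-15 + 55*11)/(sqrt(3675 - 4739)) = (-15 + 605)/(sqrt(-1064)) = 590/((2*I*sqrt(266))) = 590*(-I*sqrt(266)/532) = -295*I*sqrt(266)/266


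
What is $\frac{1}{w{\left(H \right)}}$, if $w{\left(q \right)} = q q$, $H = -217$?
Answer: $\frac{1}{47089} \approx 2.1236 \cdot 10^{-5}$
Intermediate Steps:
$w{\left(q \right)} = q^{2}$
$\frac{1}{w{\left(H \right)}} = \frac{1}{\left(-217\right)^{2}} = \frac{1}{47089}$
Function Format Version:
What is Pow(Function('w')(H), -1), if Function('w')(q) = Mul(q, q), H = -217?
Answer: Rational(1, 47089) ≈ 2.1236e-5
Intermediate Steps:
Function('w')(q) = Pow(q, 2)
Pow(Function('w')(H), -1) = Pow(Pow(-217, 2), -1) = Pow(47089, -1) = Rational(1, 47089)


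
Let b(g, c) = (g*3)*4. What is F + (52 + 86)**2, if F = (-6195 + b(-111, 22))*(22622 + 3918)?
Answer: -199747536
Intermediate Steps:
b(g, c) = 12*g (b(g, c) = (3*g)*4 = 12*g)
F = -199766580 (F = (-6195 + 12*(-111))*(22622 + 3918) = (-6195 - 1332)*26540 = -7527*26540 = -199766580)
F + (52 + 86)**2 = -199766580 + (52 + 86)**2 = -199766580 + 138**2 = -199766580 + 19044 = -199747536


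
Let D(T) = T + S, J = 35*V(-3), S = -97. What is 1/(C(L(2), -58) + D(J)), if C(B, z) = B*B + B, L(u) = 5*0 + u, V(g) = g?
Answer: -1/196 ≈ -0.0051020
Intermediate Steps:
L(u) = u (L(u) = 0 + u = u)
J = -105 (J = 35*(-3) = -105)
D(T) = -97 + T (D(T) = T - 97 = -97 + T)
C(B, z) = B + B**2 (C(B, z) = B**2 + B = B + B**2)
1/(C(L(2), -58) + D(J)) = 1/(2*(1 + 2) + (-97 - 105)) = 1/(2*3 - 202) = 1/(6 - 202) = 1/(-196) = -1/196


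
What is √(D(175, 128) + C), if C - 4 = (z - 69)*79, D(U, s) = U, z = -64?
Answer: 2*I*√2582 ≈ 101.63*I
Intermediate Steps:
C = -10503 (C = 4 + (-64 - 69)*79 = 4 - 133*79 = 4 - 10507 = -10503)
√(D(175, 128) + C) = √(175 - 10503) = √(-10328) = 2*I*√2582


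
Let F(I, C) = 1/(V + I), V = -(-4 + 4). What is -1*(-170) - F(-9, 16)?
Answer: 1531/9 ≈ 170.11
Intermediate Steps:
V = 0 (V = -1*0 = 0)
F(I, C) = 1/I (F(I, C) = 1/(0 + I) = 1/I)
-1*(-170) - F(-9, 16) = -1*(-170) - 1/(-9) = 170 - 1*(-⅑) = 170 + ⅑ = 1531/9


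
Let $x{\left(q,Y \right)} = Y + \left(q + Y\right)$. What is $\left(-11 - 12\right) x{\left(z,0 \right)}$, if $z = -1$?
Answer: $23$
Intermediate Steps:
$x{\left(q,Y \right)} = q + 2 Y$ ($x{\left(q,Y \right)} = Y + \left(Y + q\right) = q + 2 Y$)
$\left(-11 - 12\right) x{\left(z,0 \right)} = \left(-11 - 12\right) \left(-1 + 2 \cdot 0\right) = - 23 \left(-1 + 0\right) = \left(-23\right) \left(-1\right) = 23$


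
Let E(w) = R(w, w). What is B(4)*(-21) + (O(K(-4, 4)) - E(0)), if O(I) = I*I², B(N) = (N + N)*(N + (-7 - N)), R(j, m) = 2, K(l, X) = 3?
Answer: 1201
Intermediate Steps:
B(N) = -14*N (B(N) = (2*N)*(-7) = -14*N)
O(I) = I³
E(w) = 2
B(4)*(-21) + (O(K(-4, 4)) - E(0)) = -14*4*(-21) + (3³ - 1*2) = -56*(-21) + (27 - 2) = 1176 + 25 = 1201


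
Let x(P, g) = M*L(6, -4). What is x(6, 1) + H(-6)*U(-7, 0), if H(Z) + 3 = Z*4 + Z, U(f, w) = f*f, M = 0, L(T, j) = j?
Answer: -1617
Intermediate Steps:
U(f, w) = f**2
H(Z) = -3 + 5*Z (H(Z) = -3 + (Z*4 + Z) = -3 + (4*Z + Z) = -3 + 5*Z)
x(P, g) = 0 (x(P, g) = 0*(-4) = 0)
x(6, 1) + H(-6)*U(-7, 0) = 0 + (-3 + 5*(-6))*(-7)**2 = 0 + (-3 - 30)*49 = 0 - 33*49 = 0 - 1617 = -1617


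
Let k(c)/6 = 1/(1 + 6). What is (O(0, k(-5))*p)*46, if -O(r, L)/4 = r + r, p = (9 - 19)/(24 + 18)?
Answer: 0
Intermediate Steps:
k(c) = 6/7 (k(c) = 6/(1 + 6) = 6/7)
p = -5/21 (p = -10/42 = -10*1/42 = -5/21 ≈ -0.23810)
O(r, L) = -8*r (O(r, L) = -4*(r + r) = -8*r)
(O(0, k(-5))*p)*46 = (-8*0*(-5/21))*46 = (0*(-5/21))*46 = 0*46 = 0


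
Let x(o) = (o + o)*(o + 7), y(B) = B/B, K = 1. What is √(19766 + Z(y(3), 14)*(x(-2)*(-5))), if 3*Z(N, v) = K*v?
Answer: √182094/3 ≈ 142.24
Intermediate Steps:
y(B) = 1
Z(N, v) = v/3 (Z(N, v) = (1*v)/3 = v/3)
x(o) = 2*o*(7 + o) (x(o) = (2*o)*(7 + o) = 2*o*(7 + o))
√(19766 + Z(y(3), 14)*(x(-2)*(-5))) = √(19766 + ((⅓)*14)*((2*(-2)*(7 - 2))*(-5))) = √(19766 + 14*((2*(-2)*5)*(-5))/3) = √(19766 + 14*(-20*(-5))/3) = √(19766 + (14/3)*100) = √(19766 + 1400/3) = √(60698/3) = √182094/3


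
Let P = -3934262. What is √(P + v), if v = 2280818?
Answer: 6*I*√45929 ≈ 1285.9*I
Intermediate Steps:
√(P + v) = √(-3934262 + 2280818) = √(-1653444) = 6*I*√45929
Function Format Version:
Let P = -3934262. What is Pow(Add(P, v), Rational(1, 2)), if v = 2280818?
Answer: Mul(6, I, Pow(45929, Rational(1, 2))) ≈ Mul(1285.9, I)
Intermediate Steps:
Pow(Add(P, v), Rational(1, 2)) = Pow(Add(-3934262, 2280818), Rational(1, 2)) = Pow(-1653444, Rational(1, 2)) = Mul(6, I, Pow(45929, Rational(1, 2)))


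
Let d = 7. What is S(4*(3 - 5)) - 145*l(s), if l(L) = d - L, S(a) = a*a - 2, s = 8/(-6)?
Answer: -3439/3 ≈ -1146.3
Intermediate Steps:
s = -4/3 (s = 8*(-⅙) = -4/3 ≈ -1.3333)
S(a) = -2 + a² (S(a) = a² - 2 = -2 + a²)
l(L) = 7 - L
S(4*(3 - 5)) - 145*l(s) = (-2 + (4*(3 - 5))²) - 145*(7 - 1*(-4/3)) = (-2 + (4*(-2))²) - 145*(7 + 4/3) = (-2 + (-8)²) - 145*25/3 = (-2 + 64) - 3625/3 = 62 - 3625/3 = -3439/3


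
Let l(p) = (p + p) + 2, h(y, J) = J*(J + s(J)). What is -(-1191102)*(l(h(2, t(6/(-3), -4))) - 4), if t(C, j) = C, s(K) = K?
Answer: 16675428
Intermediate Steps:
h(y, J) = 2*J**2 (h(y, J) = J*(J + J) = J*(2*J) = 2*J**2)
l(p) = 2 + 2*p (l(p) = 2*p + 2 = 2 + 2*p)
-(-1191102)*(l(h(2, t(6/(-3), -4))) - 4) = -(-1191102)*((2 + 2*(2*(6/(-3))**2)) - 4) = -(-1191102)*((2 + 2*(2*(6*(-1/3))**2)) - 4) = -(-1191102)*((2 + 2*(2*(-2)**2)) - 4) = -(-1191102)*((2 + 2*(2*4)) - 4) = -(-1191102)*((2 + 2*8) - 4) = -(-1191102)*((2 + 16) - 4) = -(-1191102)*(18 - 4) = -(-1191102)*14 = -397034*(-42) = 16675428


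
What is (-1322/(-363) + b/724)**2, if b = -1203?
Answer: 270856752721/69070147344 ≈ 3.9215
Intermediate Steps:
(-1322/(-363) + b/724)**2 = (-1322/(-363) - 1203/724)**2 = (-1322*(-1/363) - 1203*1/724)**2 = (1322/363 - 1203/724)**2 = (520439/262812)**2 = 270856752721/69070147344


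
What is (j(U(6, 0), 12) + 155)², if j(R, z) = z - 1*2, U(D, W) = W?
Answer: 27225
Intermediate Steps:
j(R, z) = -2 + z (j(R, z) = z - 2 = -2 + z)
(j(U(6, 0), 12) + 155)² = ((-2 + 12) + 155)² = (10 + 155)² = 165² = 27225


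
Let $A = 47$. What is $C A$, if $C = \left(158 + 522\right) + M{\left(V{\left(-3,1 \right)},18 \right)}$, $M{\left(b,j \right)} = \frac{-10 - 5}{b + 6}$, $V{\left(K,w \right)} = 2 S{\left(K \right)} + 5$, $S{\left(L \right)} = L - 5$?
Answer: $32101$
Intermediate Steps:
$S{\left(L \right)} = -5 + L$
$V{\left(K,w \right)} = -5 + 2 K$ ($V{\left(K,w \right)} = 2 \left(-5 + K\right) + 5 = \left(-10 + 2 K\right) + 5 = -5 + 2 K$)
$M{\left(b,j \right)} = - \frac{15}{6 + b}$
$C = 683$ ($C = \left(158 + 522\right) - \frac{15}{6 + \left(-5 + 2 \left(-3\right)\right)} = 680 - \frac{15}{6 - 11} = 680 - \frac{15}{-5} = 680 - -3 = 680 + 3 = 683$)
$C A = 683 \cdot 47 = 32101$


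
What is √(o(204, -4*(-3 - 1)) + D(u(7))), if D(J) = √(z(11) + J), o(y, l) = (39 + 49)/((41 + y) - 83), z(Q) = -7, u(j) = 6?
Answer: √(44 + 81*I)/9 ≈ 0.91685 + 0.54535*I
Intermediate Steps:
o(y, l) = 88/(-42 + y)
D(J) = √(-7 + J)
√(o(204, -4*(-3 - 1)) + D(u(7))) = √(88/(-42 + 204) + √(-7 + 6)) = √(88/162 + √(-1)) = √(88*(1/162) + I) = √(44/81 + I)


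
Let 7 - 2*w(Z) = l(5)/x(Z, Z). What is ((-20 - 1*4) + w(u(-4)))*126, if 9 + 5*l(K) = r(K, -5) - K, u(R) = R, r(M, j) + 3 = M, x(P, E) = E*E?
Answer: -51471/20 ≈ -2573.6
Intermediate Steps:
x(P, E) = E²
r(M, j) = -3 + M
l(K) = -12/5 (l(K) = -9/5 + ((-3 + K) - K)/5 = -9/5 + (⅕)*(-3) = -9/5 - ⅗ = -12/5)
w(Z) = 7/2 + 6/(5*Z²) (w(Z) = 7/2 - (-6)/(5*(Z²)) = 7/2 - (-6)/(5*Z²) = 7/2 + 6/(5*Z²))
((-20 - 1*4) + w(u(-4)))*126 = ((-20 - 1*4) + (7/2 + (6/5)/(-4)²))*126 = ((-20 - 4) + (7/2 + (6/5)*(1/16)))*126 = (-24 + (7/2 + 3/40))*126 = (-24 + 143/40)*126 = -817/40*126 = -51471/20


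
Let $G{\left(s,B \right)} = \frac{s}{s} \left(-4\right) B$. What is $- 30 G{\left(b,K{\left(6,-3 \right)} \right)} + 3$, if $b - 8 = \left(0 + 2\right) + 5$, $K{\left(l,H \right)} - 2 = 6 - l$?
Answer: $243$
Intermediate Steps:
$K{\left(l,H \right)} = 8 - l$ ($K{\left(l,H \right)} = 2 - \left(-6 + l\right) = 8 - l$)
$b = 15$ ($b = 8 + \left(\left(0 + 2\right) + 5\right) = 8 + \left(2 + 5\right) = 8 + 7 = 15$)
$G{\left(s,B \right)} = - 4 B$ ($G{\left(s,B \right)} = 1 \left(-4\right) B = - 4 B$)
$- 30 G{\left(b,K{\left(6,-3 \right)} \right)} + 3 = - 30 \left(- 4 \left(8 - 6\right)\right) + 3 = - 30 \left(\left(-4\right) 2\right) + 3 = \left(-30\right) \left(-8\right) + 3 = 240 + 3 = 243$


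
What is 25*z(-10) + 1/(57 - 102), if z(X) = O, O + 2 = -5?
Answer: -7876/45 ≈ -175.02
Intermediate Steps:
O = -7 (O = -2 - 5 = -7)
z(X) = -7
25*z(-10) + 1/(57 - 102) = 25*(-7) + 1/(57 - 102) = -175 + 1/(-45) = -175 - 1/45 = -7876/45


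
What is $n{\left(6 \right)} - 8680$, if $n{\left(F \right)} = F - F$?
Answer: $-8680$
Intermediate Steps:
$n{\left(F \right)} = 0$
$n{\left(6 \right)} - 8680 = 0 - 8680 = -8680$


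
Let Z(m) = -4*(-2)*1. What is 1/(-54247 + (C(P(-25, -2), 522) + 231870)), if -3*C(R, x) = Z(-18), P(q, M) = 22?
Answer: 3/532861 ≈ 5.6300e-6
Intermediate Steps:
Z(m) = 8 (Z(m) = 8*1 = 8)
C(R, x) = -8/3 (C(R, x) = -⅓*8 = -8/3)
1/(-54247 + (C(P(-25, -2), 522) + 231870)) = 1/(-54247 + (-8/3 + 231870)) = 1/(-54247 + 695602/3) = 1/(532861/3) = 3/532861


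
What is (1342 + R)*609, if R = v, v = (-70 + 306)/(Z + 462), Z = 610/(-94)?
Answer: 17503859730/21409 ≈ 8.1759e+5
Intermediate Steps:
Z = -305/47 (Z = 610*(-1/94) = -305/47 ≈ -6.4894)
v = 11092/21409 (v = (-70 + 306)/(-305/47 + 462) = 236/(21409/47) = 236*(47/21409) = 11092/21409 ≈ 0.51810)
R = 11092/21409 ≈ 0.51810
(1342 + R)*609 = (1342 + 11092/21409)*609 = (28741970/21409)*609 = 17503859730/21409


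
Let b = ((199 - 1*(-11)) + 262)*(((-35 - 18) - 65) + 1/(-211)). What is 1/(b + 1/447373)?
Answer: -94395703/5257674234133 ≈ -1.7954e-5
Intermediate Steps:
b = -11752328/211 (b = ((199 + 11) + 262)*((-53 - 65) - 1/211) = (210 + 262)*(-118 - 1/211) = 472*(-24899/211) = -11752328/211 ≈ -55698.)
1/(b + 1/447373) = 1/(-11752328/211 + 1/447373) = 1/(-5257674234133/94395703) = -94395703/5257674234133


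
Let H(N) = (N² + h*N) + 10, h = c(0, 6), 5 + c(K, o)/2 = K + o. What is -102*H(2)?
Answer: -1836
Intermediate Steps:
c(K, o) = -10 + 2*K + 2*o (c(K, o) = -10 + 2*(K + o) = -10 + (2*K + 2*o) = -10 + 2*K + 2*o)
h = 2 (h = -10 + 2*0 + 2*6 = -10 + 0 + 12 = 2)
H(N) = 10 + N² + 2*N (H(N) = (N² + 2*N) + 10 = 10 + N² + 2*N)
-102*H(2) = -102*(10 + 2² + 2*2) = -102*(10 + 4 + 4) = -102*18 = -1836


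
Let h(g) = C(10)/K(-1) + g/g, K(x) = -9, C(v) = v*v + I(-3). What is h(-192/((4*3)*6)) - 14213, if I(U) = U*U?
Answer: -128017/9 ≈ -14224.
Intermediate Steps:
I(U) = U²
C(v) = 9 + v² (C(v) = v*v + (-3)² = v² + 9 = 9 + v²)
h(g) = -100/9 (h(g) = (9 + 10²)/(-9) + g/g = (9 + 100)*(-⅑) + 1 = 109*(-⅑) + 1 = -109/9 + 1 = -100/9)
h(-192/((4*3)*6)) - 14213 = -100/9 - 14213 = -128017/9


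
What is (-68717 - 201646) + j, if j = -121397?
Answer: -391760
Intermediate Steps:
(-68717 - 201646) + j = (-68717 - 201646) - 121397 = -270363 - 121397 = -391760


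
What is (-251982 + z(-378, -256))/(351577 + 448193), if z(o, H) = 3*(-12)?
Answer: -42003/133295 ≈ -0.31511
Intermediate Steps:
z(o, H) = -36
(-251982 + z(-378, -256))/(351577 + 448193) = (-251982 - 36)/(351577 + 448193) = -252018/799770 = -252018*1/799770 = -42003/133295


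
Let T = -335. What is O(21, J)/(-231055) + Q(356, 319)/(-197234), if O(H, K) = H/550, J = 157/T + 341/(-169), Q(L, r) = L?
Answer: -22622355457/12532273014250 ≈ -0.0018051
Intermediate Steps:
J = -140768/56615 (J = 157/(-335) + 341/(-169) = 157*(-1/335) + 341*(-1/169) = -157/335 - 341/169 = -140768/56615 ≈ -2.4864)
O(H, K) = H/550 (O(H, K) = H*(1/550) = H/550)
O(21, J)/(-231055) + Q(356, 319)/(-197234) = ((1/550)*21)/(-231055) + 356/(-197234) = (21/550)*(-1/231055) + 356*(-1/197234) = -21/127080250 - 178/98617 = -22622355457/12532273014250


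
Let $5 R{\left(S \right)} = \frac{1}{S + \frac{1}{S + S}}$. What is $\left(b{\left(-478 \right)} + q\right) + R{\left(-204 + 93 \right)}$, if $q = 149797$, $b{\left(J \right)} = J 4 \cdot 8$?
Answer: $\frac{16572540493}{123215} \approx 1.345 \cdot 10^{5}$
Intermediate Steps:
$b{\left(J \right)} = 32 J$ ($b{\left(J \right)} = 4 J 8 = 32 J$)
$R{\left(S \right)} = \frac{1}{5 \left(S + \frac{1}{2 S}\right)}$ ($R{\left(S \right)} = \frac{1}{5 \left(S + \frac{1}{S + S}\right)} = \frac{1}{5 \left(S + \frac{1}{2 S}\right)}$)
$\left(b{\left(-478 \right)} + q\right) + R{\left(-204 + 93 \right)} = \left(32 \left(-478\right) + 149797\right) + \frac{2 \left(-204 + 93\right)}{5 \left(1 + 2 \left(-204 + 93\right)^{2}\right)} = \left(-15296 + 149797\right) + \frac{2}{5} \left(-111\right) \frac{1}{1 + 2 \left(-111\right)^{2}} = 134501 + \frac{2}{5} \left(-111\right) \frac{1}{1 + 2 \cdot 12321} = 134501 + \frac{2}{5} \left(-111\right) \frac{1}{1 + 24642} = 134501 + \frac{2}{5} \left(-111\right) \frac{1}{24643} = 134501 - \frac{222}{123215} = \frac{16572540493}{123215}$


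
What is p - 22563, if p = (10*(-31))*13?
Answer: -26593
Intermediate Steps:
p = -4030 (p = -310*13 = -4030)
p - 22563 = -4030 - 22563 = -26593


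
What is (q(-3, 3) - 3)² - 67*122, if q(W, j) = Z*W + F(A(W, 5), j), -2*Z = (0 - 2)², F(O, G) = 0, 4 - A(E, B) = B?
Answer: -8165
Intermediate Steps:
A(E, B) = 4 - B
Z = -2 (Z = -(0 - 2)²/2 = -½*(-2)² = -½*4 = -2)
q(W, j) = -2*W (q(W, j) = -2*W + 0 = -2*W)
(q(-3, 3) - 3)² - 67*122 = (-2*(-3) - 3)² - 67*122 = (6 - 3)² - 8174 = 3² - 8174 = 9 - 8174 = -8165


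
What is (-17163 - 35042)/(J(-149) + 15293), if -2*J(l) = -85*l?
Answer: -104410/17921 ≈ -5.8261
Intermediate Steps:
J(l) = 85*l/2 (J(l) = -(-85)*l/2 = 85*l/2)
(-17163 - 35042)/(J(-149) + 15293) = (-17163 - 35042)/((85/2)*(-149) + 15293) = -52205/(-12665/2 + 15293) = -52205/17921/2 = -52205*2/17921 = -104410/17921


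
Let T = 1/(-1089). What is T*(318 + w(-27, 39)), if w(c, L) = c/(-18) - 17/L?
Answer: -24887/84942 ≈ -0.29299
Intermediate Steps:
w(c, L) = -17/L - c/18 (w(c, L) = c*(-1/18) - 17/L = -c/18 - 17/L = -17/L - c/18)
T = -1/1089 ≈ -0.00091827
T*(318 + w(-27, 39)) = -(318 + (-17/39 - 1/18*(-27)))/1089 = -(318 + (-17*1/39 + 3/2))/1089 = -(318 + (-17/39 + 3/2))/1089 = -(318 + 83/78)/1089 = -1/1089*24887/78 = -24887/84942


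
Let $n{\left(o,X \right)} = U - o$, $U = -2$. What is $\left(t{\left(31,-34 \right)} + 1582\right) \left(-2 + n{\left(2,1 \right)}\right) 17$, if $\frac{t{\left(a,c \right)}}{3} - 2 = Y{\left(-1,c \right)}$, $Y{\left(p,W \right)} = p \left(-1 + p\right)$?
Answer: $-162588$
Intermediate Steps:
$n{\left(o,X \right)} = -2 - o$
$t{\left(a,c \right)} = 12$ ($t{\left(a,c \right)} = 6 + 3 \left(- (-1 - 1)\right) = 6 + 3 \left(\left(-1\right) \left(-2\right)\right) = 6 + 3 \cdot 2 = 6 + 6 = 12$)
$\left(t{\left(31,-34 \right)} + 1582\right) \left(-2 + n{\left(2,1 \right)}\right) 17 = \left(12 + 1582\right) \left(-2 - 4\right) 17 = 1594 \left(-2 - 4\right) 17 = 1594 \left(\left(-6\right) 17\right) = 1594 \left(-102\right) = -162588$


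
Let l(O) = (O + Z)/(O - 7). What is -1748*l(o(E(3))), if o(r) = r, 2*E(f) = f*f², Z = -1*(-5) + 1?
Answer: -5244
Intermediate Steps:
Z = 6 (Z = 5 + 1 = 6)
E(f) = f³/2 (E(f) = (f*f²)/2 = f³/2)
l(O) = (6 + O)/(-7 + O) (l(O) = (O + 6)/(O - 7) = (6 + O)/(-7 + O))
-1748*l(o(E(3))) = -1748*(6 + (½)*3³)/(-7 + (½)*3³) = -1748*(6 + (½)*27)/(-7 + (½)*27) = -1748*(6 + 27/2)/(-7 + 27/2) = -1748*39/(13/2*2) = -3496*39/(13*2) = -1748*3 = -5244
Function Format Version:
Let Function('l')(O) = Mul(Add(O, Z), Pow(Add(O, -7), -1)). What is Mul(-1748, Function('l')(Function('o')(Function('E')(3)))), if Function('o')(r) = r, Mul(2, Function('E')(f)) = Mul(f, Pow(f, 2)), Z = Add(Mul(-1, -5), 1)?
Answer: -5244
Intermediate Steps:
Z = 6 (Z = Add(5, 1) = 6)
Function('E')(f) = Mul(Rational(1, 2), Pow(f, 3)) (Function('E')(f) = Mul(Rational(1, 2), Mul(f, Pow(f, 2))) = Mul(Rational(1, 2), Pow(f, 3)))
Function('l')(O) = Mul(Pow(Add(-7, O), -1), Add(6, O)) (Function('l')(O) = Mul(Add(O, 6), Pow(Add(O, -7), -1)) = Mul(Add(6, O), Pow(Add(-7, O), -1)) = Mul(Pow(Add(-7, O), -1), Add(6, O)))
Mul(-1748, Function('l')(Function('o')(Function('E')(3)))) = Mul(-1748, Mul(Pow(Add(-7, Mul(Rational(1, 2), Pow(3, 3))), -1), Add(6, Mul(Rational(1, 2), Pow(3, 3))))) = Mul(-1748, Mul(Pow(Add(-7, Mul(Rational(1, 2), 27)), -1), Add(6, Mul(Rational(1, 2), 27)))) = Mul(-1748, Mul(Pow(Add(-7, Rational(27, 2)), -1), Add(6, Rational(27, 2)))) = Mul(-1748, Mul(Pow(Rational(13, 2), -1), Rational(39, 2))) = Mul(-1748, Mul(Rational(2, 13), Rational(39, 2))) = Mul(-1748, 3) = -5244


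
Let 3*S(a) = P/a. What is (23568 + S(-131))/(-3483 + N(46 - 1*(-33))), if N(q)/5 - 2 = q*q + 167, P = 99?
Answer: 3087375/3742277 ≈ 0.82500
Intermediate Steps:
S(a) = 33/a (S(a) = (99/a)/3 = 33/a)
N(q) = 845 + 5*q² (N(q) = 10 + 5*(q*q + 167) = 10 + 5*(q² + 167) = 10 + 5*(167 + q²) = 10 + (835 + 5*q²) = 845 + 5*q²)
(23568 + S(-131))/(-3483 + N(46 - 1*(-33))) = (23568 + 33/(-131))/(-3483 + (845 + 5*(46 - 1*(-33))²)) = (23568 + 33*(-1/131))/(-3483 + (845 + 5*(46 + 33)²)) = (23568 - 33/131)/(-3483 + (845 + 5*79²)) = 3087375/(131*(-3483 + (845 + 5*6241))) = 3087375/(131*(-3483 + (845 + 31205))) = 3087375/(131*(-3483 + 32050)) = (3087375/131)/28567 = (3087375/131)*(1/28567) = 3087375/3742277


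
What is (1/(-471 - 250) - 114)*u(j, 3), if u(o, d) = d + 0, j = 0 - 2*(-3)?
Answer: -246585/721 ≈ -342.00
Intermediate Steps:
j = 6 (j = 0 + 6 = 6)
u(o, d) = d
(1/(-471 - 250) - 114)*u(j, 3) = (1/(-471 - 250) - 114)*3 = (1/(-721) - 114)*3 = (-1/721 - 114)*3 = -82195/721*3 = -246585/721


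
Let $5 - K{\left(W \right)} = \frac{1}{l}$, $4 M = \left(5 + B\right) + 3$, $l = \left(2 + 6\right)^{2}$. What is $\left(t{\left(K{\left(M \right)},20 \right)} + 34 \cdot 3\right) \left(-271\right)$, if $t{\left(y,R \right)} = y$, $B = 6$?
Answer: $- \frac{1855537}{64} \approx -28993.0$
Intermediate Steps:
$l = 64$ ($l = 8^{2} = 64$)
$M = \frac{7}{2}$ ($M = \frac{\left(5 + 6\right) + 3}{4} = \frac{11 + 3}{4} = \frac{1}{4} \cdot 14 = \frac{7}{2} \approx 3.5$)
$K{\left(W \right)} = \frac{319}{64}$ ($K{\left(W \right)} = 5 - \frac{1}{64} = \frac{319}{64}$)
$\left(t{\left(K{\left(M \right)},20 \right)} + 34 \cdot 3\right) \left(-271\right) = \left(\frac{319}{64} + 34 \cdot 3\right) \left(-271\right) = \left(\frac{319}{64} + 102\right) \left(-271\right) = \frac{6847}{64} \left(-271\right) = - \frac{1855537}{64}$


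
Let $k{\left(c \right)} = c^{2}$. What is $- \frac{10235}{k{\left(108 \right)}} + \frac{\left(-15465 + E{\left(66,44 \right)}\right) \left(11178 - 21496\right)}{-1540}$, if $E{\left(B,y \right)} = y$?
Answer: $- \frac{6025714399}{58320} \approx -1.0332 \cdot 10^{5}$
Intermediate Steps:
$- \frac{10235}{k{\left(108 \right)}} + \frac{\left(-15465 + E{\left(66,44 \right)}\right) \left(11178 - 21496\right)}{-1540} = - \frac{10235}{108^{2}} + \frac{\left(-15465 + 44\right) \left(11178 - 21496\right)}{-1540} = - \frac{10235}{11664} + \left(-15421\right) \left(-10318\right) \left(- \frac{1}{1540}\right) = \left(-10235\right) \frac{1}{11664} + 159113878 \left(- \frac{1}{1540}\right) = - \frac{10235}{11664} - \frac{1033207}{10} = - \frac{6025714399}{58320}$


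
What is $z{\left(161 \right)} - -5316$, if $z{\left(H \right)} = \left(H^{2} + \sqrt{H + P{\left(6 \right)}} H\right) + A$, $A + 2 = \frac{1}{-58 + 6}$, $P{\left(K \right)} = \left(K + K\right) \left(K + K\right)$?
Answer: $\frac{1624219}{52} + 161 \sqrt{305} \approx 34047.0$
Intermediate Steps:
$P{\left(K \right)} = 4 K^{2}$ ($P{\left(K \right)} = 2 K 2 K = 4 K^{2}$)
$A = - \frac{105}{52}$ ($A = -2 + \frac{1}{-58 + 6} = -2 + \frac{1}{-52} = -2 - \frac{1}{52} = - \frac{105}{52} \approx -2.0192$)
$z{\left(H \right)} = - \frac{105}{52} + H^{2} + H \sqrt{144 + H}$ ($z{\left(H \right)} = \left(H^{2} + \sqrt{H + 4 \cdot 6^{2}} H\right) - \frac{105}{52} = \left(H^{2} + \sqrt{H + 4 \cdot 36} H\right) - \frac{105}{52} = \left(H^{2} + \sqrt{H + 144} H\right) - \frac{105}{52} = \left(H^{2} + \sqrt{144 + H} H\right) - \frac{105}{52} = \left(H^{2} + H \sqrt{144 + H}\right) - \frac{105}{52} = - \frac{105}{52} + H^{2} + H \sqrt{144 + H}$)
$z{\left(161 \right)} - -5316 = \left(- \frac{105}{52} + 161^{2} + 161 \sqrt{144 + 161}\right) - -5316 = \left(- \frac{105}{52} + 25921 + 161 \sqrt{305}\right) + 5316 = \left(\frac{1347787}{52} + 161 \sqrt{305}\right) + 5316 = \frac{1624219}{52} + 161 \sqrt{305}$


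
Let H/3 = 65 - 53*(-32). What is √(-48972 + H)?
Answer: I*√43689 ≈ 209.02*I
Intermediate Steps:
H = 5283 (H = 3*(65 - 53*(-32)) = 3*(65 + 1696) = 3*1761 = 5283)
√(-48972 + H) = √(-48972 + 5283) = √(-43689) = I*√43689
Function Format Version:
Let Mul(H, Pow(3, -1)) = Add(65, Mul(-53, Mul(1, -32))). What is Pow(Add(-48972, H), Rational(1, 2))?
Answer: Mul(I, Pow(43689, Rational(1, 2))) ≈ Mul(209.02, I)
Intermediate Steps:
H = 5283 (H = Mul(3, Add(65, Mul(-53, Mul(1, -32)))) = Mul(3, Add(65, Mul(-53, -32))) = Mul(3, Add(65, 1696)) = Mul(3, 1761) = 5283)
Pow(Add(-48972, H), Rational(1, 2)) = Pow(Add(-48972, 5283), Rational(1, 2)) = Pow(-43689, Rational(1, 2)) = Mul(I, Pow(43689, Rational(1, 2)))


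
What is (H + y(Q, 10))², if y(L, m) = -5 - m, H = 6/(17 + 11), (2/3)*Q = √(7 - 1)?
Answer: 42849/196 ≈ 218.62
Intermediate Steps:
Q = 3*√6/2 (Q = 3*√(7 - 1)/2 = 3*√6/2 ≈ 3.6742)
H = 3/14 (H = 6/28 = (1/28)*6 = 3/14 ≈ 0.21429)
(H + y(Q, 10))² = (3/14 + (-5 - 1*10))² = (3/14 + (-5 - 10))² = (3/14 - 15)² = (-207/14)² = 42849/196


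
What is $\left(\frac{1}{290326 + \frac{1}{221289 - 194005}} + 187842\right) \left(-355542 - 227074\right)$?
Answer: $- \frac{866900158492751266064}{7921254585} \approx -1.0944 \cdot 10^{11}$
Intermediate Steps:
$\left(\frac{1}{290326 + \frac{1}{221289 - 194005}} + 187842\right) \left(-355542 - 227074\right) = \left(\frac{1}{290326 + \frac{1}{27284}} + 187842\right) \left(-582616\right) = \left(\frac{1}{\frac{7921254585}{27284}} + 187842\right) \left(-582616\right) = \left(\frac{27284}{7921254585} + 187842\right) \left(-582616\right) = \frac{1487944303782854}{7921254585} \left(-582616\right) = - \frac{866900158492751266064}{7921254585}$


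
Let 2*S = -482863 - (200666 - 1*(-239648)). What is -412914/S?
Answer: 825828/923177 ≈ 0.89455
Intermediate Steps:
S = -923177/2 (S = (-482863 - (200666 - 1*(-239648)))/2 = (-482863 - (200666 + 239648))/2 = (-482863 - 1*440314)/2 = (-482863 - 440314)/2 = (½)*(-923177) = -923177/2 ≈ -4.6159e+5)
-412914/S = -412914/(-923177/2) = -412914*(-2/923177) = 825828/923177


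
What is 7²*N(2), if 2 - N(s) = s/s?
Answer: 49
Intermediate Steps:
N(s) = 1 (N(s) = 2 - s/s = 2 - 1*1 = 2 - 1 = 1)
7²*N(2) = 7²*1 = 49*1 = 49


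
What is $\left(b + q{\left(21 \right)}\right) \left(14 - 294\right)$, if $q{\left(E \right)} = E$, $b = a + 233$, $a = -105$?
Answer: $-41720$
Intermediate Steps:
$b = 128$ ($b = -105 + 233 = 128$)
$\left(b + q{\left(21 \right)}\right) \left(14 - 294\right) = \left(128 + 21\right) \left(14 - 294\right) = 149 \left(-280\right) = -41720$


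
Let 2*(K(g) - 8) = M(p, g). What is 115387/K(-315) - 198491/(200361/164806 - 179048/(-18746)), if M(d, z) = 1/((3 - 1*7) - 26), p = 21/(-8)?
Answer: -31720745330510242/7966764402563 ≈ -3981.6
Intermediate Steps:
p = -21/8 (p = 21*(-⅛) = -21/8 ≈ -2.6250)
M(d, z) = -1/30 (M(d, z) = 1/((3 - 7) - 26) = 1/(-4 - 26) = 1/(-30) = -1/30)
K(g) = 479/60 (K(g) = 8 + (½)*(-1/30) = 8 - 1/60 = 479/60)
115387/K(-315) - 198491/(200361/164806 - 179048/(-18746)) = 115387/(479/60) - 198491/(200361/164806 - 179048/(-18746)) = 115387*(60/479) - 198491/(200361*(1/164806) - 179048*(-1/18746)) = 6923220/479 - 198491/(200361/164806 + 89524/9373) = 6923220/479 - 198491/16632075997/1544726638 = 6923220/479 - 198491*1544726638/16632075997 = 6923220/479 - 306614335103258/16632075997 = -31720745330510242/7966764402563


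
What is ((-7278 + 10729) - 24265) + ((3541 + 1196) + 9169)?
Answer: -6908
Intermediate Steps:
((-7278 + 10729) - 24265) + ((3541 + 1196) + 9169) = (3451 - 24265) + (4737 + 9169) = -20814 + 13906 = -6908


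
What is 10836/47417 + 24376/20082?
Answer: 686722672/476114097 ≈ 1.4423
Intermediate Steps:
10836/47417 + 24376/20082 = 10836*(1/47417) + 24376*(1/20082) = 10836/47417 + 12188/10041 = 686722672/476114097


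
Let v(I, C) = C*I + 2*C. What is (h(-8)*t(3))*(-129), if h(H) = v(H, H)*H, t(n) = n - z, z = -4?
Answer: 346752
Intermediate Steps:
v(I, C) = 2*C + C*I
t(n) = 4 + n (t(n) = n - 1*(-4) = n + 4 = 4 + n)
h(H) = H**2*(2 + H) (h(H) = (H*(2 + H))*H = H**2*(2 + H))
(h(-8)*t(3))*(-129) = (((-8)**2*(2 - 8))*(4 + 3))*(-129) = ((64*(-6))*7)*(-129) = -384*7*(-129) = -2688*(-129) = 346752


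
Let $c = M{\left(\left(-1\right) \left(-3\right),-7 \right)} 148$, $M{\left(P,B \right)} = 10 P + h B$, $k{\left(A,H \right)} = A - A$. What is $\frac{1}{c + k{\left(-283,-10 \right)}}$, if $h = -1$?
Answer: $\frac{1}{5476} \approx 0.00018262$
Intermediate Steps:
$k{\left(A,H \right)} = 0$
$M{\left(P,B \right)} = - B + 10 P$ ($M{\left(P,B \right)} = 10 P - B = - B + 10 P$)
$c = 5476$ ($c = \left(\left(-1\right) \left(-7\right) + 10 \left(\left(-1\right) \left(-3\right)\right)\right) 148 = \left(7 + 10 \cdot 3\right) 148 = \left(7 + 30\right) 148 = 37 \cdot 148 = 5476$)
$\frac{1}{c + k{\left(-283,-10 \right)}} = \frac{1}{5476 + 0} = \frac{1}{5476}$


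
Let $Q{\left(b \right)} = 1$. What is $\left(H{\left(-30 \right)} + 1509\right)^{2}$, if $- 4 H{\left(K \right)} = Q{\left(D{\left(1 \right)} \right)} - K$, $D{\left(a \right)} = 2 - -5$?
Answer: $\frac{36060025}{16} \approx 2.2538 \cdot 10^{6}$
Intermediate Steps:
$D{\left(a \right)} = 7$ ($D{\left(a \right)} = 2 + 5 = 7$)
$H{\left(K \right)} = - \frac{1}{4} + \frac{K}{4}$ ($H{\left(K \right)} = - \frac{1 - K}{4} = - \frac{1}{4} + \frac{K}{4}$)
$\left(H{\left(-30 \right)} + 1509\right)^{2} = \left(\left(- \frac{1}{4} + \frac{1}{4} \left(-30\right)\right) + 1509\right)^{2} = \left(\left(- \frac{1}{4} - \frac{15}{2}\right) + 1509\right)^{2} = \left(- \frac{31}{4} + 1509\right)^{2} = \left(\frac{6005}{4}\right)^{2} = \frac{36060025}{16}$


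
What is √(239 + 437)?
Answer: 26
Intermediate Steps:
√(239 + 437) = √676 = 26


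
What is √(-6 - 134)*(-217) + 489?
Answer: 489 - 434*I*√35 ≈ 489.0 - 2567.6*I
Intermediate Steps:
√(-6 - 134)*(-217) + 489 = √(-140)*(-217) + 489 = (2*I*√35)*(-217) + 489 = -434*I*√35 + 489 = 489 - 434*I*√35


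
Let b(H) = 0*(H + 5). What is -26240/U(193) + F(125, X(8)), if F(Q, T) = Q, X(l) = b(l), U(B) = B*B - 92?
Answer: 4618385/37157 ≈ 124.29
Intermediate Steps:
U(B) = -92 + B² (U(B) = B² - 92 = -92 + B²)
b(H) = 0 (b(H) = 0*(5 + H) = 0)
X(l) = 0
-26240/U(193) + F(125, X(8)) = -26240/(-92 + 193²) + 125 = -26240/(-92 + 37249) + 125 = -26240/37157 + 125 = 4618385/37157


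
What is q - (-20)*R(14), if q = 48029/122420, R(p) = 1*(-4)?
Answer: -9745571/122420 ≈ -79.608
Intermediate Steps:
R(p) = -4
q = 48029/122420 (q = 48029*(1/122420) = 48029/122420 ≈ 0.39233)
q - (-20)*R(14) = 48029/122420 - (-20)*(-4) = 48029/122420 - 1*80 = 48029/122420 - 80 = -9745571/122420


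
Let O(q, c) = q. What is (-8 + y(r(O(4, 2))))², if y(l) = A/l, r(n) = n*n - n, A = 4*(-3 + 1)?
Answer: 676/9 ≈ 75.111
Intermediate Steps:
A = -8 (A = 4*(-2) = -8)
r(n) = n² - n
y(l) = -8/l
(-8 + y(r(O(4, 2))))² = (-8 - 8*1/(4*(-1 + 4)))² = (-8 - 8/(4*3))² = (-8 - 8/12)² = (-8 - 8*1/12)² = (-8 - ⅔)² = (-26/3)² = 676/9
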